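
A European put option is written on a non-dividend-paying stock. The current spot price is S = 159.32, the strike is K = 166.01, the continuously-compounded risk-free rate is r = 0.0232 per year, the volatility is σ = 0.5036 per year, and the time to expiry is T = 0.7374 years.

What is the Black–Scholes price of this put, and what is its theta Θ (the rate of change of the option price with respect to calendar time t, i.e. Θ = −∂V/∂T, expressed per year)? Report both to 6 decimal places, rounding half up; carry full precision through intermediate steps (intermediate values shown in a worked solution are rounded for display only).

price = 29.584284
Θ = -16.099791

σ√T = 0.5036·√0.7374 = 0.432451
d₁ = (ln(S/K) + (r+σ²/2)T) / (σ√T) = (ln(159.32/166.01) + (0.0232+0.5036²/2)·0.7374) / 0.432451 = (-0.041133 + 0.110615) / 0.432451 = 0.160669
d₂ = d₁ − σ√T = 0.160669 − 0.432451 = -0.271782
e^{−rT} = e^{−0.0232·0.7374} = 0.983038
N(−d₁) = 0.436177,  N(−d₂) = 0.607105
Put price V = K·e^{−rT}·N(−d₂) − S·N(−d₁) = 99.076016 − 69.491731 = 29.584284
φ(d₁) = (1/√(2π))·e^{−d₁²/2} = 0.393826
Θ = −S·φ(d₁)·σ/(2√T) + r·K·e^{−rT}·N(−d₂) = −18.398354 + 2.298564 = -16.099791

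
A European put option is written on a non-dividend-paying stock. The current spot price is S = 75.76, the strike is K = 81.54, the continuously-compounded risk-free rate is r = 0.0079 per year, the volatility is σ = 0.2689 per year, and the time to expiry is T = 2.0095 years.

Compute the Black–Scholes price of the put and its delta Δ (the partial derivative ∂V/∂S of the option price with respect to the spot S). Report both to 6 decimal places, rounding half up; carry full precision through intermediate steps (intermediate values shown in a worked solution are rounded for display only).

price = 14.172070
Δ = -0.484303

σ√T = 0.2689·√2.0095 = 0.381184
d₁ = (ln(S/K) + (r+σ²/2)T) / (σ√T) = (ln(75.76/81.54) + (0.0079+0.2689²/2)·2.0095) / 0.381184 = (-0.073523 + 0.088526) / 0.381184 = 0.039358
d₂ = d₁ − σ√T = 0.039358 − 0.381184 = -0.341827
e^{−rT} = e^{−0.0079·2.0095} = 0.984250
N(−d₁) = 0.484303,  N(−d₂) = 0.633759
Put price V = K·e^{−rT}·N(−d₂) − S·N(−d₁) = 50.862840 − 36.690770 = 14.172070
Δ = −N(−d₁) = -0.484303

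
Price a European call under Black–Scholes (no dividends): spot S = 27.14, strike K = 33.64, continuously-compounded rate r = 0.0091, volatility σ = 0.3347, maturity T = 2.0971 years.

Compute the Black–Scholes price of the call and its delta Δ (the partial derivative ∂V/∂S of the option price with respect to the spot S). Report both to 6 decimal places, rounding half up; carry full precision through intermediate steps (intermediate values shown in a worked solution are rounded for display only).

σ√T = 0.3347·√2.0971 = 0.484691
d₁ = (ln(S/K) + (r+σ²/2)T) / (σ√T) = (ln(27.14/33.64) + (0.0091+0.3347²/2)·2.0971) / 0.484691 = (-0.214707 + 0.136546) / 0.484691 = -0.161259
d₂ = d₁ − σ√T = -0.161259 − 0.484691 = -0.645950
e^{−rT} = e^{−0.0091·2.0971} = 0.981097
N(d₁) = 0.435945,  N(d₂) = 0.259156
Call price V = S·N(d₁) − K·e^{−rT}·N(d₂) = 11.831542 − 8.553209 = 3.278333
Δ = N(d₁) = 0.435945

price = 3.278333
Δ = 0.435945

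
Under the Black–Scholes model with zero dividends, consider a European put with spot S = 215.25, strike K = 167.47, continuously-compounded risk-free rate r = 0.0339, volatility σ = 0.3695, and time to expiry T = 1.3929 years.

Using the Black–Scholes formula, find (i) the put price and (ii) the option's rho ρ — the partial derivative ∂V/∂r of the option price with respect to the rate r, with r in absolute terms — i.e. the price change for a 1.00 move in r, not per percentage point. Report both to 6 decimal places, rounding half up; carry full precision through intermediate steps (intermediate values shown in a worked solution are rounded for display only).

σ√T = 0.3695·√1.3929 = 0.436088
d₁ = (ln(S/K) + (r+σ²/2)T) / (σ√T) = (ln(215.25/167.47) + (0.0339+0.3695²/2)·1.3929) / 0.436088 = (0.250996 + 0.142306) / 0.436088 = 0.901886
d₂ = d₁ − σ√T = 0.901886 − 0.436088 = 0.465797
e^{−rT} = e^{−0.0339·1.3929} = 0.953878
N(−d₁) = 0.183559,  N(−d₂) = 0.320680
Put price V = K·e^{−rT}·N(−d₂) − S·N(−d₁) = 51.227390 − 39.511039 = 11.716351
ρ = −K·T·e^{−rT}·N(−d₂) = -71.354631

price = 11.716351
ρ = -71.354631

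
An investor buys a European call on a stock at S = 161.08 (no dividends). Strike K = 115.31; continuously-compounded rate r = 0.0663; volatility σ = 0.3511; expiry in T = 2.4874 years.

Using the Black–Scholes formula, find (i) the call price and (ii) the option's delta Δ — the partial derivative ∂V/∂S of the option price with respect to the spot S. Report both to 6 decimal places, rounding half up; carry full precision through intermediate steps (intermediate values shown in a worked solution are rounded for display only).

price = 70.099801
Δ = 0.880674

σ√T = 0.3511·√2.4874 = 0.553737
d₁ = (ln(S/K) + (r+σ²/2)T) / (σ√T) = (ln(161.08/115.31) + (0.0663+0.3511²/2)·2.4874) / 0.553737 = (0.334277 + 0.318227) / 0.553737 = 1.178364
d₂ = d₁ − σ√T = 1.178364 − 0.553737 = 0.624627
e^{−rT} = e^{−0.0663·2.4874} = 0.847966
N(d₁) = 0.880674,  N(d₂) = 0.733892
Call price V = S·N(d₁) − K·e^{−rT}·N(d₂) = 141.859013 − 71.759212 = 70.099801
Δ = N(d₁) = 0.880674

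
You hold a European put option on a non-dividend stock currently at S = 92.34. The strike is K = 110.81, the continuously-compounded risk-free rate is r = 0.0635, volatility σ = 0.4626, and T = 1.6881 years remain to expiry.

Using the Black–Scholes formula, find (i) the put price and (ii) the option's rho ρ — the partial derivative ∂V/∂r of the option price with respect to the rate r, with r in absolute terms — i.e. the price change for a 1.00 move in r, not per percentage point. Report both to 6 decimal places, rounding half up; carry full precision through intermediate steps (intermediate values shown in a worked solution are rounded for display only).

σ√T = 0.4626·√1.6881 = 0.601042
d₁ = (ln(S/K) + (r+σ²/2)T) / (σ√T) = (ln(92.34/110.81) + (0.0635+0.4626²/2)·1.6881) / 0.601042 = (-0.182340 + 0.287820) / 0.601042 = 0.175496
d₂ = d₁ − σ√T = 0.175496 − 0.601042 = -0.425546
e^{−rT} = e^{−0.0635·1.6881} = 0.898351
N(−d₁) = 0.430345,  N(−d₂) = 0.664781
Put price V = K·e^{−rT}·N(−d₂) − S·N(−d₁) = 66.176439 − 39.738056 = 26.438383
ρ = −K·T·e^{−rT}·N(−d₂) = -111.712446

price = 26.438383
ρ = -111.712446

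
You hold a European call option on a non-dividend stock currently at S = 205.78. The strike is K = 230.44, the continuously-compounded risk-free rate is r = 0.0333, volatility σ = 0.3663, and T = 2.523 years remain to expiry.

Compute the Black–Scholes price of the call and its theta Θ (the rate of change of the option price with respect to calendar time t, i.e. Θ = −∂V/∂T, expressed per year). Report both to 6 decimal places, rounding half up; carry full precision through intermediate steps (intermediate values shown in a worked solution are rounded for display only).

price = 44.809793
Θ = -11.781436

σ√T = 0.3663·√2.523 = 0.581829
d₁ = (ln(S/K) + (r+σ²/2)T) / (σ√T) = (ln(205.78/230.44) + (0.0333+0.3663²/2)·2.523) / 0.581829 = (-0.113183 + 0.253279) / 0.581829 = 0.240785
d₂ = d₁ − σ√T = 0.240785 − 0.581829 = -0.341044
e^{−rT} = e^{−0.0333·2.523} = 0.919417
N(d₁) = 0.595139,  N(d₂) = 0.366535
Call price V = S·N(d₁) − K·e^{−rT}·N(d₂) = 122.467714 − 77.657920 = 44.809793
φ(d₁) = (1/√(2π))·e^{−d₁²/2} = 0.387543
Θ = −S·φ(d₁)·σ/(2√T) − r·K·e^{−rT}·N(d₂) = −9.195427 − 2.586009 = -11.781436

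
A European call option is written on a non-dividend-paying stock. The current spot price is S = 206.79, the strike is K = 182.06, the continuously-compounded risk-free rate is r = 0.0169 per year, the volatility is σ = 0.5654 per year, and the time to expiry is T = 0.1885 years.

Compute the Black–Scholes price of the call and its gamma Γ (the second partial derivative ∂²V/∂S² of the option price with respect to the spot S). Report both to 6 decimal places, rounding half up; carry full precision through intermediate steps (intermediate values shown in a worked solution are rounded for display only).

σ√T = 0.5654·√0.1885 = 0.245477
d₁ = (ln(S/K) + (r+σ²/2)T) / (σ√T) = (ln(206.79/182.06) + (0.0169+0.5654²/2)·0.1885) / 0.245477 = (0.127367 + 0.033315) / 0.245477 = 0.654572
d₂ = d₁ − σ√T = 0.654572 − 0.245477 = 0.409095
e^{−rT} = e^{−0.0169·0.1885} = 0.996819
N(d₁) = 0.743628,  N(d₂) = 0.658765
Call price V = S·N(d₁) − K·e^{−rT}·N(d₂) = 153.774924 − 119.553296 = 34.221627
φ(d₁) = (1/√(2π))·e^{−d₁²/2} = 0.322011
Γ = φ(d₁) / (S·σ·√T) = 0.006344

price = 34.221627
Γ = 0.006344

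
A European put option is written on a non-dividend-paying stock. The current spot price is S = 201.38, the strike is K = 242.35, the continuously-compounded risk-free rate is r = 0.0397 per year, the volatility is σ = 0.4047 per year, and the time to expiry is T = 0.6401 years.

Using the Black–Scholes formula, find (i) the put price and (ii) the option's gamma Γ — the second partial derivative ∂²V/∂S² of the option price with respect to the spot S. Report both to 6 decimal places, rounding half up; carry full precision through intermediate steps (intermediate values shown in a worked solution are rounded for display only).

σ√T = 0.4047·√0.6401 = 0.323785
d₁ = (ln(S/K) + (r+σ²/2)T) / (σ√T) = (ln(201.38/242.35) + (0.0397+0.4047²/2)·0.6401) / 0.323785 = (-0.185189 + 0.077830) / 0.323785 = -0.331574
d₂ = d₁ − σ√T = -0.331574 − 0.323785 = -0.655360
e^{−rT} = e^{−0.0397·0.6401} = 0.974908
N(−d₁) = 0.629895,  N(−d₂) = 0.743882
Put price V = K·e^{−rT}·N(−d₂) − S·N(−d₁) = 175.756222 − 126.848178 = 48.908045
φ(d₁) = (1/√(2π))·e^{−d₁²/2} = 0.377604
Γ = φ(d₁) / (S·σ·√T) = 0.005791

price = 48.908045
Γ = 0.005791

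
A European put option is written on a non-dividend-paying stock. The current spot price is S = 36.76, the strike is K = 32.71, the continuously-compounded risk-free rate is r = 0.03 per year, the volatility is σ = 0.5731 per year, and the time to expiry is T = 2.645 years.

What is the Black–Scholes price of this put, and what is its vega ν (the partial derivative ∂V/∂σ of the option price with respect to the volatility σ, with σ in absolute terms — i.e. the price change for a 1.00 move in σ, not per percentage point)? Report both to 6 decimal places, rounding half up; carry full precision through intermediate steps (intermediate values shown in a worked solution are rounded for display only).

price = 8.988137
ν = 18.973583

σ√T = 0.5731·√2.645 = 0.932059
d₁ = (ln(S/K) + (r+σ²/2)T) / (σ√T) = (ln(36.76/32.71) + (0.03+0.5731²/2)·2.645) / 0.932059 = (0.116729 + 0.513717) / 0.932059 = 0.676402
d₂ = d₁ − σ√T = 0.676402 − 0.932059 = -0.255657
e^{−rT} = e^{−0.03·2.645} = 0.923717
N(−d₁) = 0.249393,  N(−d₂) = 0.600892
Put price V = K·e^{−rT}·N(−d₂) − S·N(−d₁) = 18.155816 − 9.167679 = 8.988137
φ(d₁) = (1/√(2π))·e^{−d₁²/2} = 0.317366
ν = S·φ(d₁)·√T = 18.973583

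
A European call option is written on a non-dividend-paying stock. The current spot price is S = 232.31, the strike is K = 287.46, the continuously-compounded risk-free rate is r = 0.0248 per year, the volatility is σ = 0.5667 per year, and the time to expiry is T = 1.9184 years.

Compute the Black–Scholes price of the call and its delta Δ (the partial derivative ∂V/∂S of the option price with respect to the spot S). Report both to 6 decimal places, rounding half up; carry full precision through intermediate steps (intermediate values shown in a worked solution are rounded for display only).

σ√T = 0.5667·√1.9184 = 0.784915
d₁ = (ln(S/K) + (r+σ²/2)T) / (σ√T) = (ln(232.31/287.46) + (0.0248+0.5667²/2)·1.9184) / 0.784915 = (-0.213011 + 0.355622) / 0.784915 = 0.181690
d₂ = d₁ − σ√T = 0.181690 − 0.784915 = -0.603225
e^{−rT} = e^{−0.0248·1.9184} = 0.953538
N(d₁) = 0.572087,  N(d₂) = 0.273179
Call price V = S·N(d₁) − K·e^{−rT}·N(d₂) = 132.901534 − 74.879559 = 58.021975
Δ = N(d₁) = 0.572087

price = 58.021975
Δ = 0.572087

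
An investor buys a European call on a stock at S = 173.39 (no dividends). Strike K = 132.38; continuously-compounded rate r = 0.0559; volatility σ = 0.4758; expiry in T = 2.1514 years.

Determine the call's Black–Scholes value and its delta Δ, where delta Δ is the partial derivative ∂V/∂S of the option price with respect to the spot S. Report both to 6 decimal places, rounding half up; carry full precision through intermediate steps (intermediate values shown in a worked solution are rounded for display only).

σ√T = 0.4758·√2.1514 = 0.697887
d₁ = (ln(S/K) + (r+σ²/2)T) / (σ√T) = (ln(173.39/132.38) + (0.0559+0.4758²/2)·2.1514) / 0.697887 = (0.269867 + 0.363786) / 0.697887 = 0.907960
d₂ = d₁ − σ√T = 0.907960 − 0.697887 = 0.210073
e^{−rT} = e^{−0.0559·2.1514} = 0.886687
N(d₁) = 0.818050,  N(d₂) = 0.583195
Call price V = S·N(d₁) − K·e^{−rT}·N(d₂) = 141.841730 − 68.455158 = 73.386571
Δ = N(d₁) = 0.818050

price = 73.386571
Δ = 0.818050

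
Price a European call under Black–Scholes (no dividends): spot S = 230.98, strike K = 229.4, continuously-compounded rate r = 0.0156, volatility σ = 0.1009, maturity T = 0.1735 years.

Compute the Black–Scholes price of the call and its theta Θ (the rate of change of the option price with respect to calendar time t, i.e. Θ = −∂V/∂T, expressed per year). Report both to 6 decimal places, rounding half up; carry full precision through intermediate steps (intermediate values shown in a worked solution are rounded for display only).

σ√T = 0.1009·√0.1735 = 0.042028
d₁ = (ln(S/K) + (r+σ²/2)T) / (σ√T) = (ln(230.98/229.4) + (0.0156+0.1009²/2)·0.1735) / 0.042028 = (0.006864 + 0.003590) / 0.042028 = 0.248731
d₂ = d₁ − σ√T = 0.248731 − 0.042028 = 0.206703
e^{−rT} = e^{−0.0156·0.1735} = 0.997297
N(d₁) = 0.598215,  N(d₂) = 0.581879
Call price V = S·N(d₁) − K·e^{−rT}·N(d₂) = 138.175807 − 133.122223 = 5.053583
φ(d₁) = (1/√(2π))·e^{−d₁²/2} = 0.386791
Θ = −S·φ(d₁)·σ/(2√T) − r·K·e^{−rT}·N(d₂) = −10.820856 − 2.076707 = -12.897563

price = 5.053583
Θ = -12.897563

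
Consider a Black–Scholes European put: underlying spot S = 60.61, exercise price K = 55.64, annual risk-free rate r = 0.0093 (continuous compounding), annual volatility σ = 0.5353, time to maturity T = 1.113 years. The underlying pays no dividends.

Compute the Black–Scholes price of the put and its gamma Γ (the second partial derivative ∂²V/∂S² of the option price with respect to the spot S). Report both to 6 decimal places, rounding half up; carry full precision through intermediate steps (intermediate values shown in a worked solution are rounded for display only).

σ√T = 0.5353·√1.113 = 0.564735
d₁ = (ln(S/K) + (r+σ²/2)T) / (σ√T) = (ln(60.61/55.64) + (0.0093+0.5353²/2)·1.113) / 0.564735 = (0.085558 + 0.169814) / 0.564735 = 0.452197
d₂ = d₁ − σ√T = 0.452197 − 0.564735 = -0.112539
e^{−rT} = e^{−0.0093·1.113} = 0.989702
N(−d₁) = 0.325564,  N(−d₂) = 0.544802
Put price V = K·e^{−rT}·N(−d₂) − S·N(−d₁) = 30.000626 − 19.732414 = 10.268211
φ(d₁) = (1/√(2π))·e^{−d₁²/2} = 0.360170
Γ = φ(d₁) / (S·σ·√T) = 0.010522

price = 10.268211
Γ = 0.010522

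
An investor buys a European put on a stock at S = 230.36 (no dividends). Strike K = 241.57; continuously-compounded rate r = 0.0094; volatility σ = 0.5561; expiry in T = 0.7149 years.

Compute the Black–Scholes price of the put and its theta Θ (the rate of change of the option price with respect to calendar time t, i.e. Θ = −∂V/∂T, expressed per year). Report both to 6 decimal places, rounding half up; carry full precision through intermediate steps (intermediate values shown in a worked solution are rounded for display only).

σ√T = 0.5561·√0.7149 = 0.470192
d₁ = (ln(S/K) + (r+σ²/2)T) / (σ√T) = (ln(230.36/241.57) + (0.0094+0.5561²/2)·0.7149) / 0.470192 = (-0.047516 + 0.117260) / 0.470192 = 0.148332
d₂ = d₁ − σ√T = 0.148332 − 0.470192 = -0.321860
e^{−rT} = e^{−0.0094·0.7149} = 0.993302
N(−d₁) = 0.441040,  N(−d₂) = 0.626221
Put price V = K·e^{−rT}·N(−d₂) − S·N(−d₁) = 150.262984 − 101.598077 = 48.664907
φ(d₁) = (1/√(2π))·e^{−d₁²/2} = 0.394578
Θ = −S·φ(d₁)·σ/(2√T) + r·K·e^{−rT}·N(−d₂) = −29.890945 + 1.412472 = -28.478473

price = 48.664907
Θ = -28.478473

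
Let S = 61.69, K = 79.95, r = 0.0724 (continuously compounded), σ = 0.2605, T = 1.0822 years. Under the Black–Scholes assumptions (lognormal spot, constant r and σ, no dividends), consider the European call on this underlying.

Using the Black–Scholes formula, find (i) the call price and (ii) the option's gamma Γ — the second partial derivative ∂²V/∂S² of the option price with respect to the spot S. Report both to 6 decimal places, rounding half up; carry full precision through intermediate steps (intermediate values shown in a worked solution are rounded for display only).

price = 2.746992
Γ = 0.020713

σ√T = 0.2605·√1.0822 = 0.270995
d₁ = (ln(S/K) + (r+σ²/2)T) / (σ√T) = (ln(61.69/79.95) + (0.0724+0.2605²/2)·1.0822) / 0.270995 = (-0.259280 + 0.115070) / 0.270995 = -0.532147
d₂ = d₁ − σ√T = -0.532147 − 0.270995 = -0.803142
e^{−rT} = e^{−0.0724·1.0822} = 0.924640
N(d₁) = 0.297312,  N(d₂) = 0.210946
Call price V = S·N(d₁) − K·e^{−rT}·N(d₂) = 18.341192 − 15.594199 = 2.746992
φ(d₁) = (1/√(2π))·e^{−d₁²/2} = 0.346273
Γ = φ(d₁) / (S·σ·√T) = 0.020713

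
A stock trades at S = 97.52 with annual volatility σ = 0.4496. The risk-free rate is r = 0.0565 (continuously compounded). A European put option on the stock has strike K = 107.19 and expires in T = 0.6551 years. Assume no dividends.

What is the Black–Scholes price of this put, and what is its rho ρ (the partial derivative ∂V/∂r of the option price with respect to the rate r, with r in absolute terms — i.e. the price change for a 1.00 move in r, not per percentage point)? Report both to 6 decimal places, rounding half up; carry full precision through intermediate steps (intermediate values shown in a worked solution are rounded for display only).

σ√T = 0.4496·√0.6551 = 0.363898
d₁ = (ln(S/K) + (r+σ²/2)T) / (σ√T) = (ln(97.52/107.19) + (0.0565+0.4496²/2)·0.6551) / 0.363898 = (-0.094545 + 0.103224) / 0.363898 = 0.023849
d₂ = d₁ − σ√T = 0.023849 − 0.363898 = -0.340049
e^{−rT} = e^{−0.0565·0.6551} = 0.963663
N(−d₁) = 0.490486,  N(−d₂) = 0.633090
Put price V = K·e^{−rT}·N(−d₂) − S·N(−d₁) = 65.395112 − 47.832238 = 17.562874
ρ = −K·T·e^{−rT}·N(−d₂) = -42.840338

price = 17.562874
ρ = -42.840338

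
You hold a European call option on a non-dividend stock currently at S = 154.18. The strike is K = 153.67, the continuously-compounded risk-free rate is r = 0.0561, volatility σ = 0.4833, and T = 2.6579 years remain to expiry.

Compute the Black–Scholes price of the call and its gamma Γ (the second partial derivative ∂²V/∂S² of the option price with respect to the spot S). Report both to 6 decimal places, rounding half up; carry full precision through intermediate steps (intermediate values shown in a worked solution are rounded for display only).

σ√T = 0.4833·√2.6579 = 0.787927
d₁ = (ln(S/K) + (r+σ²/2)T) / (σ√T) = (ln(154.18/153.67) + (0.0561+0.4833²/2)·2.6579) / 0.787927 = (0.003313 + 0.459523) / 0.787927 = 0.587410
d₂ = d₁ − σ√T = 0.587410 − 0.787927 = -0.200517
e^{−rT} = e^{−0.0561·2.6579} = 0.861476
N(d₁) = 0.721536,  N(d₂) = 0.420538
Call price V = S·N(d₁) − K·e^{−rT}·N(d₂) = 111.246380 − 55.672077 = 55.574303
φ(d₁) = (1/√(2π))·e^{−d₁²/2} = 0.335725
Γ = φ(d₁) / (S·σ·√T) = 0.002764

price = 55.574303
Γ = 0.002764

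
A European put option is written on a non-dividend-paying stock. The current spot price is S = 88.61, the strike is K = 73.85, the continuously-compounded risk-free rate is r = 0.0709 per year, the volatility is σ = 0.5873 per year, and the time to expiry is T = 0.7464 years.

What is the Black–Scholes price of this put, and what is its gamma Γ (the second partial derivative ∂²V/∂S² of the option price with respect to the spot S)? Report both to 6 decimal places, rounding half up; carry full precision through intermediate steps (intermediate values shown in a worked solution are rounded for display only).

price = 8.234440
Γ = 0.006861

σ√T = 0.5873·√0.7464 = 0.507395
d₁ = (ln(S/K) + (r+σ²/2)T) / (σ√T) = (ln(88.61/73.85) + (0.0709+0.5873²/2)·0.7464) / 0.507395 = (0.182209 + 0.181644) / 0.507395 = 0.717101
d₂ = d₁ − σ√T = 0.717101 − 0.507395 = 0.209706
e^{−rT} = e^{−0.0709·0.7464} = 0.948456
N(−d₁) = 0.236656,  N(−d₂) = 0.416948
Put price V = K·e^{−rT}·N(−d₂) − S·N(−d₁) = 29.204522 − 20.970082 = 8.234440
φ(d₁) = (1/√(2π))·e^{−d₁²/2} = 0.308493
Γ = φ(d₁) / (S·σ·√T) = 0.006861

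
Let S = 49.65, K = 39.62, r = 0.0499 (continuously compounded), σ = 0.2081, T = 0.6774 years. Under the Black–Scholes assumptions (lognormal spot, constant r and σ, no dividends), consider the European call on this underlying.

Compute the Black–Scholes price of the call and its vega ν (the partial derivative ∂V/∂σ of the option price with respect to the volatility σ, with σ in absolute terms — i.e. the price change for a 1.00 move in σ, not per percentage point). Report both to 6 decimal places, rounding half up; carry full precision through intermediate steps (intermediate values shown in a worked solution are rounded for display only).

price = 11.557866
ν = 4.528709

σ√T = 0.2081·√0.6774 = 0.171275
d₁ = (ln(S/K) + (r+σ²/2)T) / (σ√T) = (ln(49.65/39.62) + (0.0499+0.2081²/2)·0.6774) / 0.171275 = (0.225664 + 0.048470) / 0.171275 = 1.600548
d₂ = d₁ − σ√T = 1.600548 − 0.171275 = 1.429272
e^{−rT} = e^{−0.0499·0.6774} = 0.966763
N(d₁) = 0.945261,  N(d₂) = 0.923537
Call price V = S·N(d₁) − K·e^{−rT}·N(d₂) = 46.932229 − 35.374364 = 11.557866
φ(d₁) = (1/√(2π))·e^{−d₁²/2} = 0.110824
ν = S·φ(d₁)·√T = 4.528709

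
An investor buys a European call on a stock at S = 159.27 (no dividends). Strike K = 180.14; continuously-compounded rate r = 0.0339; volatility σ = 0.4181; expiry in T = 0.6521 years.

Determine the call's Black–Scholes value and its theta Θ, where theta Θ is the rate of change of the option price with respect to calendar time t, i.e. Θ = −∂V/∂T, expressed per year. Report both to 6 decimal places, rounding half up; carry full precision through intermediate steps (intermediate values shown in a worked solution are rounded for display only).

price = 15.009075
Θ = -18.220326

σ√T = 0.4181·√0.6521 = 0.337627
d₁ = (ln(S/K) + (r+σ²/2)T) / (σ√T) = (ln(159.27/180.14) + (0.0339+0.4181²/2)·0.6521) / 0.337627 = (-0.123133 + 0.079102) / 0.337627 = -0.130414
d₂ = d₁ − σ√T = -0.130414 − 0.337627 = -0.468041
e^{−rT} = e^{−0.0339·0.6521} = 0.978136
N(d₁) = 0.448120,  N(d₂) = 0.319878
Call price V = S·N(d₁) − K·e^{−rT}·N(d₂) = 71.371995 − 56.362920 = 15.009075
φ(d₁) = (1/√(2π))·e^{−d₁²/2} = 0.395564
Θ = −S·φ(d₁)·σ/(2√T) − r·K·e^{−rT}·N(d₂) = −16.309623 − 1.910703 = -18.220326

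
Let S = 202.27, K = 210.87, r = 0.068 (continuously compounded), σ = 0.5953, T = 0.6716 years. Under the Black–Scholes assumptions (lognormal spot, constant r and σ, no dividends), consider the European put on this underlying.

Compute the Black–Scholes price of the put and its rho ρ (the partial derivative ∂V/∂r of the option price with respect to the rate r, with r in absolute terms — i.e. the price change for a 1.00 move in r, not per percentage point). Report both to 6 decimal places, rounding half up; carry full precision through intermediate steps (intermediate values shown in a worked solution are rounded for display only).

price = 38.496217
ρ = -80.252649

σ√T = 0.5953·√0.6716 = 0.487856
d₁ = (ln(S/K) + (r+σ²/2)T) / (σ√T) = (ln(202.27/210.87) + (0.068+0.5953²/2)·0.6716) / 0.487856 = (-0.041638 + 0.164670) / 0.487856 = 0.252189
d₂ = d₁ − σ√T = 0.252189 − 0.487856 = -0.235666
e^{−rT} = e^{−0.068·0.6716} = 0.955358
N(−d₁) = 0.400447,  N(−d₂) = 0.593154
Put price V = K·e^{−rT}·N(−d₂) − S·N(−d₁) = 119.494712 − 80.998495 = 38.496217
ρ = −K·T·e^{−rT}·N(−d₂) = -80.252649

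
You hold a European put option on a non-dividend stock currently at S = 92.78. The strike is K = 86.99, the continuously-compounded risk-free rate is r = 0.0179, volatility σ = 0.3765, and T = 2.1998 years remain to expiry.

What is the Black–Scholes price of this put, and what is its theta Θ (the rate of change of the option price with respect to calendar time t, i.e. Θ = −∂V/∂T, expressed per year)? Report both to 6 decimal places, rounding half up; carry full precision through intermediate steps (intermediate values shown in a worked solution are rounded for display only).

price = 15.148556
Θ = -3.412164

σ√T = 0.3765·√2.1998 = 0.558414
d₁ = (ln(S/K) + (r+σ²/2)T) / (σ√T) = (ln(92.78/86.99) + (0.0179+0.3765²/2)·2.1998) / 0.558414 = (0.064438 + 0.195290) / 0.558414 = 0.465116
d₂ = d₁ − σ√T = 0.465116 − 0.558414 = -0.093298
e^{−rT} = e^{−0.0179·2.1998} = 0.961389
N(−d₁) = 0.320924,  N(−d₂) = 0.537167
Put price V = K·e^{−rT}·N(−d₂) − S·N(−d₁) = 44.923891 − 29.775335 = 15.148556
φ(d₁) = (1/√(2π))·e^{−d₁²/2} = 0.358042
Θ = −S·φ(d₁)·σ/(2√T) + r·K·e^{−rT}·N(−d₂) = −4.216301 + 0.804138 = -3.412164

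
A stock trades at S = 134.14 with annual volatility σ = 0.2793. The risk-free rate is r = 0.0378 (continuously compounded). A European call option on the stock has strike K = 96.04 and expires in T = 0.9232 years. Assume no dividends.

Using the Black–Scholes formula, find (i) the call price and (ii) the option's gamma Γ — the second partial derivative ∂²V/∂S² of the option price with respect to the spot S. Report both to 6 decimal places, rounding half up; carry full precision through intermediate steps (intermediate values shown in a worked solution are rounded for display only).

price = 42.545615
Γ = 0.003548

σ√T = 0.2793·√0.9232 = 0.268361
d₁ = (ln(S/K) + (r+σ²/2)T) / (σ√T) = (ln(134.14/96.04) + (0.0378+0.2793²/2)·0.9232) / 0.268361 = (0.334119 + 0.070906) / 0.268361 = 1.509256
d₂ = d₁ − σ√T = 1.509256 − 0.268361 = 1.240895
e^{−rT} = e^{−0.0378·0.9232} = 0.965705
N(d₁) = 0.934383,  N(d₂) = 0.892678
Call price V = S·N(d₁) − K·e^{−rT}·N(d₂) = 125.338179 − 82.792564 = 42.545615
φ(d₁) = (1/√(2π))·e^{−d₁²/2} = 0.127726
Γ = φ(d₁) / (S·σ·√T) = 0.003548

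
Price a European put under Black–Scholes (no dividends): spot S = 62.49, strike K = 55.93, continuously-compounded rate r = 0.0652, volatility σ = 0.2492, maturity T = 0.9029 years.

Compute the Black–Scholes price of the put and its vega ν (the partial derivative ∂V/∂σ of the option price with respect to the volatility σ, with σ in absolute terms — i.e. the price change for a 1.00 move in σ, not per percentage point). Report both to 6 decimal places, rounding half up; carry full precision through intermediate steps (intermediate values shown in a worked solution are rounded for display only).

σ√T = 0.2492·√0.9029 = 0.236792
d₁ = (ln(S/K) + (r+σ²/2)T) / (σ√T) = (ln(62.49/55.93) + (0.0652+0.2492²/2)·0.9029) / 0.236792 = (0.110906 + 0.086904) / 0.236792 = 0.835373
d₂ = d₁ − σ√T = 0.835373 − 0.236792 = 0.598581
e^{−rT} = e^{−0.0652·0.9029} = 0.942830
N(−d₁) = 0.201754,  N(−d₂) = 0.274726
Put price V = K·e^{−rT}·N(−d₂) − S·N(−d₁) = 14.487002 − 12.607597 = 1.879405
φ(d₁) = (1/√(2π))·e^{−d₁²/2} = 0.281433
ν = S·φ(d₁)·√T = 16.711083

price = 1.879405
ν = 16.711083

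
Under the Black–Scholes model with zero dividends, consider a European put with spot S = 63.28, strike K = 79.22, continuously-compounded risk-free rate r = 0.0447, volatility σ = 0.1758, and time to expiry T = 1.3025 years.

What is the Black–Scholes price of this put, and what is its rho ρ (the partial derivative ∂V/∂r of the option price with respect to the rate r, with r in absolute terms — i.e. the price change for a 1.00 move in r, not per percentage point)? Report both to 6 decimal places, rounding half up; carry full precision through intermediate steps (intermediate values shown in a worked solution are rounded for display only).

price = 13.028615
ρ = -80.193454

σ√T = 0.1758·√1.3025 = 0.200635
d₁ = (ln(S/K) + (r+σ²/2)T) / (σ√T) = (ln(63.28/79.22) + (0.0447+0.1758²/2)·1.3025) / 0.200635 = (-0.224659 + 0.078349) / 0.200635 = -0.729235
d₂ = d₁ − σ√T = -0.729235 − 0.200635 = -0.929871
e^{−rT} = e^{−0.0447·1.3025} = 0.943441
N(−d₁) = 0.767071,  N(−d₂) = 0.823781
Put price V = K·e^{−rT}·N(−d₂) − S·N(−d₁) = 61.568871 − 48.540256 = 13.028615
ρ = −K·T·e^{−rT}·N(−d₂) = -80.193454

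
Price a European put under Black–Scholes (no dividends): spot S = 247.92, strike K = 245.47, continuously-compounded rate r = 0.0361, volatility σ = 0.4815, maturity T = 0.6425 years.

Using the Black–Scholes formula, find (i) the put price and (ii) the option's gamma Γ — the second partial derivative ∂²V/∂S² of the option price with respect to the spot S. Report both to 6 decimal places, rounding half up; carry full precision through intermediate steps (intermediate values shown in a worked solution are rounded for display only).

price = 33.415855
Γ = 0.004010

σ√T = 0.4815·√0.6425 = 0.385952
d₁ = (ln(S/K) + (r+σ²/2)T) / (σ√T) = (ln(247.92/245.47) + (0.0361+0.4815²/2)·0.6425) / 0.385952 = (0.009931 + 0.097674) / 0.385952 = 0.278804
d₂ = d₁ − σ√T = 0.278804 − 0.385952 = -0.107147
e^{−rT} = e^{−0.0361·0.6425} = 0.977073
N(−d₁) = 0.390198,  N(−d₂) = 0.542664
Put price V = K·e^{−rT}·N(−d₂) − S·N(−d₁) = 130.153626 − 96.737772 = 33.415855
φ(d₁) = (1/√(2π))·e^{−d₁²/2} = 0.383734
Γ = φ(d₁) / (S·σ·√T) = 0.004010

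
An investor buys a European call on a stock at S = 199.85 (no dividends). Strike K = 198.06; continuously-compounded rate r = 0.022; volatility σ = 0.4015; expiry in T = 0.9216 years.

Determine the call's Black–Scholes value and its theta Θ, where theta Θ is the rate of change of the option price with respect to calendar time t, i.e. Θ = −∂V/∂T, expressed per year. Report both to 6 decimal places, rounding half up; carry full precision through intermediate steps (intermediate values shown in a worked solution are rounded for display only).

price = 33.069218
Θ = -18.017895

σ√T = 0.4015·√0.9216 = 0.385440
d₁ = (ln(S/K) + (r+σ²/2)T) / (σ√T) = (ln(199.85/198.06) + (0.022+0.4015²/2)·0.9216) / 0.385440 = (0.008997 + 0.094557) / 0.385440 = 0.268665
d₂ = d₁ − σ√T = 0.268665 − 0.385440 = -0.116775
e^{−rT} = e^{−0.022·0.9216} = 0.979929
N(d₁) = 0.605906,  N(d₂) = 0.453519
Call price V = S·N(d₁) − K·e^{−rT}·N(d₂) = 121.090371 − 88.021153 = 33.069218
φ(d₁) = (1/√(2π))·e^{−d₁²/2} = 0.384801
Θ = −S·φ(d₁)·σ/(2√T) − r·K·e^{−rT}·N(d₂) = −16.081429 − 1.936465 = -18.017895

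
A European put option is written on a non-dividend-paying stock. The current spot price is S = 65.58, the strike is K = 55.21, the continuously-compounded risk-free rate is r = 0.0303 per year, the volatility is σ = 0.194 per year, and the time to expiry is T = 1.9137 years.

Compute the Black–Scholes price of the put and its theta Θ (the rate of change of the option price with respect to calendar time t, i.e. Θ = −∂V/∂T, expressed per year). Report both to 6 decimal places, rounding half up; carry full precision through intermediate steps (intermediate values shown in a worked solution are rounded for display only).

σ√T = 0.194·√1.9137 = 0.268373
d₁ = (ln(S/K) + (r+σ²/2)T) / (σ√T) = (ln(65.58/55.21) + (0.0303+0.194²/2)·1.9137) / 0.268373 = (0.172127 + 0.093997) / 0.268373 = 0.991619
d₂ = d₁ − σ√T = 0.991619 − 0.268373 = 0.723247
e^{−rT} = e^{−0.0303·1.9137} = 0.943664
N(−d₁) = 0.160692,  N(−d₂) = 0.234764
Put price V = K·e^{−rT}·N(−d₂) − S·N(−d₁) = 12.231142 − 10.538155 = 1.692987
φ(d₁) = (1/√(2π))·e^{−d₁²/2} = 0.243999
Θ = −S·φ(d₁)·σ/(2√T) + r·K·e^{−rT}·N(−d₂) = −1.122001 + 0.370604 = -0.751398

price = 1.692987
Θ = -0.751398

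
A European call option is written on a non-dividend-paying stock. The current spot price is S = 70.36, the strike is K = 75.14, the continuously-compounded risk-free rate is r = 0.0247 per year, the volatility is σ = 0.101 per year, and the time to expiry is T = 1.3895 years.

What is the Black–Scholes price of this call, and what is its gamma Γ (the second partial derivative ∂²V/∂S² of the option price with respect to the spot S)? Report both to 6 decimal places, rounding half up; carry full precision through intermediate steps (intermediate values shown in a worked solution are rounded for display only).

σ√T = 0.101·√1.3895 = 0.119056
d₁ = (ln(S/K) + (r+σ²/2)T) / (σ√T) = (ln(70.36/75.14) + (0.0247+0.101²/2)·1.3895) / 0.119056 = (-0.065728 + 0.041408) / 0.119056 = -0.204277
d₂ = d₁ − σ√T = -0.204277 − 0.119056 = -0.323332
e^{−rT} = e^{−0.0247·1.3895} = 0.966262
N(d₁) = 0.419069,  N(d₂) = 0.373222
Call price V = S·N(d₁) − K·e^{−rT}·N(d₂) = 29.485671 − 27.097726 = 2.387945
φ(d₁) = (1/√(2π))·e^{−d₁²/2} = 0.390705
Γ = φ(d₁) / (S·σ·√T) = 0.046641

price = 2.387945
Γ = 0.046641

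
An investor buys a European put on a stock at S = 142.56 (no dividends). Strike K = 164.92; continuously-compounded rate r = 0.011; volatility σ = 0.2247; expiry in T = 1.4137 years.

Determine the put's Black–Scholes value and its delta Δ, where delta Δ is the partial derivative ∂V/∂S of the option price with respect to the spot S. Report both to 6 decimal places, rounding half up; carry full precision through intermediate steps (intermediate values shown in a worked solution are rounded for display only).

σ√T = 0.2247·√1.4137 = 0.267166
d₁ = (ln(S/K) + (r+σ²/2)T) / (σ√T) = (ln(142.56/164.92) + (0.011+0.2247²/2)·1.4137) / 0.267166 = (-0.145698 + 0.051240) / 0.267166 = -0.353555
d₂ = d₁ − σ√T = -0.353555 − 0.267166 = -0.620721
e^{−rT} = e^{−0.011·1.4137} = 0.984570
N(−d₁) = 0.638164,  N(−d₂) = 0.732608
Put price V = K·e^{−rT}·N(−d₂) − S·N(−d₁) = 118.957451 − 90.976619 = 27.980832
Δ = −N(−d₁) = -0.638164

price = 27.980832
Δ = -0.638164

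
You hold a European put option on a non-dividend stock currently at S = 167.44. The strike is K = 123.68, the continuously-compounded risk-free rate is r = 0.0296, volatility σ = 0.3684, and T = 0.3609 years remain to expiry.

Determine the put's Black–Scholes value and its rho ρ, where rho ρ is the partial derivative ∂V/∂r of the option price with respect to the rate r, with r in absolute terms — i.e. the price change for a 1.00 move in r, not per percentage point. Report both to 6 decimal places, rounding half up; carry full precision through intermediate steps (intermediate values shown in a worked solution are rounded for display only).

price = 1.113889
ρ = -4.226912

σ√T = 0.3684·√0.3609 = 0.221316
d₁ = (ln(S/K) + (r+σ²/2)T) / (σ√T) = (ln(167.44/123.68) + (0.0296+0.3684²/2)·0.3609) / 0.221316 = (0.302927 + 0.035173) / 0.221316 = 1.527681
d₂ = d₁ − σ√T = 1.527681 − 0.221316 = 1.306365
e^{−rT} = e^{−0.0296·0.3609} = 0.989374
N(−d₁) = 0.063296,  N(−d₂) = 0.095714
Put price V = K·e^{−rT}·N(−d₂) − S·N(−d₁) = 11.712142 − 10.598252 = 1.113889
ρ = −K·T·e^{−rT}·N(−d₂) = -4.226912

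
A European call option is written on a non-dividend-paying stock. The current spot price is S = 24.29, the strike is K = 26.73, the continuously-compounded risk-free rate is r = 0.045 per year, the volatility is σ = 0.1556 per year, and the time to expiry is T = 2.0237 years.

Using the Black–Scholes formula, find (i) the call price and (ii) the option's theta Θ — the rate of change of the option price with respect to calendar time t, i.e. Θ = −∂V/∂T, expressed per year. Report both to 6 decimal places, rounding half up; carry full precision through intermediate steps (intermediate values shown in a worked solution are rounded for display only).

price = 2.089391
Θ = -1.019377

σ√T = 0.1556·√2.0237 = 0.221352
d₁ = (ln(S/K) + (r+σ²/2)T) / (σ√T) = (ln(24.29/26.73) + (0.045+0.1556²/2)·2.0237) / 0.221352 = (-0.095722 + 0.115565) / 0.221352 = 0.089645
d₂ = d₁ − σ√T = 0.089645 − 0.221352 = -0.131707
e^{−rT} = e^{−0.045·2.0237} = 0.912957
N(d₁) = 0.535715,  N(d₂) = 0.447608
Call price V = S·N(d₁) − K·e^{−rT}·N(d₂) = 13.012522 − 10.923131 = 2.089391
φ(d₁) = (1/√(2π))·e^{−d₁²/2} = 0.397343
Θ = −S·φ(d₁)·σ/(2√T) − r·K·e^{−rT}·N(d₂) = −0.527836 − 0.491541 = -1.019377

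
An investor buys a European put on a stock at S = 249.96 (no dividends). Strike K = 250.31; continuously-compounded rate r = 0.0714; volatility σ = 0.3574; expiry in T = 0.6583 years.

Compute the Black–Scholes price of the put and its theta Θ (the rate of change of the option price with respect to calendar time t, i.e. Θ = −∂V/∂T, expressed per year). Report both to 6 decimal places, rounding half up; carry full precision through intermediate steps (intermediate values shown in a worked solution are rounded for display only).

price = 22.946973
Θ = -12.540134

σ√T = 0.3574·√0.6583 = 0.289979
d₁ = (ln(S/K) + (r+σ²/2)T) / (σ√T) = (ln(249.96/250.31) + (0.0714+0.3574²/2)·0.6583) / 0.289979 = (-0.001399 + 0.089047) / 0.289979 = 0.302254
d₂ = d₁ − σ√T = 0.302254 − 0.289979 = 0.012275
e^{−rT} = e^{−0.0714·0.6583} = 0.954085
N(−d₁) = 0.381229,  N(−d₂) = 0.495103
Put price V = K·e^{−rT}·N(−d₂) − S·N(−d₁) = 118.239038 − 95.292065 = 22.946973
φ(d₁) = (1/√(2π))·e^{−d₁²/2} = 0.381129
Θ = −S·φ(d₁)·σ/(2√T) + r·K·e^{−rT}·N(−d₂) = −20.982402 + 8.442267 = -12.540134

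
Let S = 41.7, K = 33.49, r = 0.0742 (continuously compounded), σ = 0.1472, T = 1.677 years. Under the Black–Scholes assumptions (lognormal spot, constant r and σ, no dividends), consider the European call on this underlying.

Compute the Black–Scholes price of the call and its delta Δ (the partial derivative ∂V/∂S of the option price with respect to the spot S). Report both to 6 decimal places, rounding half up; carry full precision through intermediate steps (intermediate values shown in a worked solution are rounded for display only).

σ√T = 0.1472·√1.677 = 0.190623
d₁ = (ln(S/K) + (r+σ²/2)T) / (σ√T) = (ln(41.7/33.49) + (0.0742+0.1472²/2)·1.677) / 0.190623 = (0.219254 + 0.142602) / 0.190623 = 1.898286
d₂ = d₁ − σ√T = 1.898286 − 0.190623 = 1.707663
e^{−rT} = e^{−0.0742·1.677} = 0.882997
N(d₁) = 0.971171,  N(d₂) = 0.956151
Call price V = S·N(d₁) − K·e^{−rT}·N(d₂) = 40.497821 − 28.274875 = 12.222946
Δ = N(d₁) = 0.971171

price = 12.222946
Δ = 0.971171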